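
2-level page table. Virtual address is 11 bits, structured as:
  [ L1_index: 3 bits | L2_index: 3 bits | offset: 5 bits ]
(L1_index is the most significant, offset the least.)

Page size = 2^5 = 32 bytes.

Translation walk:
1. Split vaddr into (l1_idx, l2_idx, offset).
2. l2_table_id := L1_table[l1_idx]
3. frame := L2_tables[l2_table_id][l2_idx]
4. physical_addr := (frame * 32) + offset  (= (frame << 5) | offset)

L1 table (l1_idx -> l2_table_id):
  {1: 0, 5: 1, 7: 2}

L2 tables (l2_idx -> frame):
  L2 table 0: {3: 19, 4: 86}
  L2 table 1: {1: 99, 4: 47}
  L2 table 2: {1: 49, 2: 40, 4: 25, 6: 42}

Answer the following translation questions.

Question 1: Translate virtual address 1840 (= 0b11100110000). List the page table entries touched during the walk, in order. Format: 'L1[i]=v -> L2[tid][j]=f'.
vaddr = 1840 = 0b11100110000
Split: l1_idx=7, l2_idx=1, offset=16

Answer: L1[7]=2 -> L2[2][1]=49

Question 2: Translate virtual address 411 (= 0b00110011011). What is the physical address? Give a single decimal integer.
vaddr = 411 = 0b00110011011
Split: l1_idx=1, l2_idx=4, offset=27
L1[1] = 0
L2[0][4] = 86
paddr = 86 * 32 + 27 = 2779

Answer: 2779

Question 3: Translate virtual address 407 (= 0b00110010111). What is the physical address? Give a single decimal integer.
Answer: 2775

Derivation:
vaddr = 407 = 0b00110010111
Split: l1_idx=1, l2_idx=4, offset=23
L1[1] = 0
L2[0][4] = 86
paddr = 86 * 32 + 23 = 2775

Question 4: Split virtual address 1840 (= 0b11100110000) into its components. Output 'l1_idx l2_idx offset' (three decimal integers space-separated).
Answer: 7 1 16

Derivation:
vaddr = 1840 = 0b11100110000
  top 3 bits -> l1_idx = 7
  next 3 bits -> l2_idx = 1
  bottom 5 bits -> offset = 16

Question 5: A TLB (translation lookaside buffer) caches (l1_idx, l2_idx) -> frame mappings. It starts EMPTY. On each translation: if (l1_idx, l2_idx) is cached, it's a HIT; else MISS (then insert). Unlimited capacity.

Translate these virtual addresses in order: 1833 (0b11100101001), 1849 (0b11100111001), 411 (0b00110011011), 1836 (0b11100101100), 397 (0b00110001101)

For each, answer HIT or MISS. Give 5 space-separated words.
Answer: MISS HIT MISS HIT HIT

Derivation:
vaddr=1833: (7,1) not in TLB -> MISS, insert
vaddr=1849: (7,1) in TLB -> HIT
vaddr=411: (1,4) not in TLB -> MISS, insert
vaddr=1836: (7,1) in TLB -> HIT
vaddr=397: (1,4) in TLB -> HIT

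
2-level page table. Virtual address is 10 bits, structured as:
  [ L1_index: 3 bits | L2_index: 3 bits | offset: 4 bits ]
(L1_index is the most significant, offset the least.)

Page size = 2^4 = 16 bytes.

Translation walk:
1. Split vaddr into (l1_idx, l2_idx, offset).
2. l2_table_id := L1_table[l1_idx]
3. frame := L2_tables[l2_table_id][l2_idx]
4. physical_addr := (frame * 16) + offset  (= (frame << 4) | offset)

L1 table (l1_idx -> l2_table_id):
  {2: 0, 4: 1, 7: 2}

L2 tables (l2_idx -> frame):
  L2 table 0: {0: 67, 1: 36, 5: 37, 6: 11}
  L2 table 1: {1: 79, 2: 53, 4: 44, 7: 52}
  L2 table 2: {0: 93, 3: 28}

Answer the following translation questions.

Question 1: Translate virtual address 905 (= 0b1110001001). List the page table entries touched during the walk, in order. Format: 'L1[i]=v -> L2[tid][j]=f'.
vaddr = 905 = 0b1110001001
Split: l1_idx=7, l2_idx=0, offset=9

Answer: L1[7]=2 -> L2[2][0]=93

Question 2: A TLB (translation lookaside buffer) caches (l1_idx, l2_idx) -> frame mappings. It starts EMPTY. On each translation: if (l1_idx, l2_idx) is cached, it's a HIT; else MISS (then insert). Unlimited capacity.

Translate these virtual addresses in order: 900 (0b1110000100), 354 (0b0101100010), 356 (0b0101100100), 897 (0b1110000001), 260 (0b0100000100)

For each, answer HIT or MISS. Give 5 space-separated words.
vaddr=900: (7,0) not in TLB -> MISS, insert
vaddr=354: (2,6) not in TLB -> MISS, insert
vaddr=356: (2,6) in TLB -> HIT
vaddr=897: (7,0) in TLB -> HIT
vaddr=260: (2,0) not in TLB -> MISS, insert

Answer: MISS MISS HIT HIT MISS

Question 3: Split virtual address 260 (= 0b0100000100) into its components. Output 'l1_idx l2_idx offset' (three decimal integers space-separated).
Answer: 2 0 4

Derivation:
vaddr = 260 = 0b0100000100
  top 3 bits -> l1_idx = 2
  next 3 bits -> l2_idx = 0
  bottom 4 bits -> offset = 4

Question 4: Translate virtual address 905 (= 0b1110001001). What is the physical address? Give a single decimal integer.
vaddr = 905 = 0b1110001001
Split: l1_idx=7, l2_idx=0, offset=9
L1[7] = 2
L2[2][0] = 93
paddr = 93 * 16 + 9 = 1497

Answer: 1497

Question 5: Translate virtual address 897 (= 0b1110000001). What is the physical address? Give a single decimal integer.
vaddr = 897 = 0b1110000001
Split: l1_idx=7, l2_idx=0, offset=1
L1[7] = 2
L2[2][0] = 93
paddr = 93 * 16 + 1 = 1489

Answer: 1489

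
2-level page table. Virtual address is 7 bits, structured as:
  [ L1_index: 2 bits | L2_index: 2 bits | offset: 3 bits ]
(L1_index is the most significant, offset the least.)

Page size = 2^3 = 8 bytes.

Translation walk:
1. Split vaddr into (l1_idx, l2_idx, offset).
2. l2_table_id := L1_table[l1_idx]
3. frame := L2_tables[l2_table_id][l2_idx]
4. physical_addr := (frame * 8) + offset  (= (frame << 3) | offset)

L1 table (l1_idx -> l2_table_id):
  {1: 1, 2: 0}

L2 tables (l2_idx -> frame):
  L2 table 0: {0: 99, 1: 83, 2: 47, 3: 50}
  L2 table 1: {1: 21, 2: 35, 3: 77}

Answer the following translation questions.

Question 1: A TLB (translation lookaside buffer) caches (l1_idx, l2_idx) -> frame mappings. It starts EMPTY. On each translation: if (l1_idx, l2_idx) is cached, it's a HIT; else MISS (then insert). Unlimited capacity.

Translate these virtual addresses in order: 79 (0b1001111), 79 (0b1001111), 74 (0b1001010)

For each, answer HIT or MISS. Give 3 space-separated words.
vaddr=79: (2,1) not in TLB -> MISS, insert
vaddr=79: (2,1) in TLB -> HIT
vaddr=74: (2,1) in TLB -> HIT

Answer: MISS HIT HIT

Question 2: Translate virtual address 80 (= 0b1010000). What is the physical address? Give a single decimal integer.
vaddr = 80 = 0b1010000
Split: l1_idx=2, l2_idx=2, offset=0
L1[2] = 0
L2[0][2] = 47
paddr = 47 * 8 + 0 = 376

Answer: 376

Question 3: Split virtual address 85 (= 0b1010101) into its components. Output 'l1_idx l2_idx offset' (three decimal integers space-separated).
Answer: 2 2 5

Derivation:
vaddr = 85 = 0b1010101
  top 2 bits -> l1_idx = 2
  next 2 bits -> l2_idx = 2
  bottom 3 bits -> offset = 5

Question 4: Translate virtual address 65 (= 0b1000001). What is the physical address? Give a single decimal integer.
vaddr = 65 = 0b1000001
Split: l1_idx=2, l2_idx=0, offset=1
L1[2] = 0
L2[0][0] = 99
paddr = 99 * 8 + 1 = 793

Answer: 793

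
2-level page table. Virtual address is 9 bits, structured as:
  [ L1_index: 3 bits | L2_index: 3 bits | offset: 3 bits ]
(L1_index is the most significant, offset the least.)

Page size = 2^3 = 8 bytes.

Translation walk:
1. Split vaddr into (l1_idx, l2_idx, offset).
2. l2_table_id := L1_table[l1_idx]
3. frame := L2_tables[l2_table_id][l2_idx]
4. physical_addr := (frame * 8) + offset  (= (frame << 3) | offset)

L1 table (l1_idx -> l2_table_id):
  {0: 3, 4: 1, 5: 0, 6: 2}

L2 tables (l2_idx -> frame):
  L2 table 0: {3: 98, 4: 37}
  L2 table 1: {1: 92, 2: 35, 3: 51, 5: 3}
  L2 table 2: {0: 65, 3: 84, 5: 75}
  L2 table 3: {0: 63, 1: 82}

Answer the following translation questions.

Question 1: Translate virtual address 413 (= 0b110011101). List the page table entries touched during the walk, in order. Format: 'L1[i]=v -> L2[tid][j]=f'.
Answer: L1[6]=2 -> L2[2][3]=84

Derivation:
vaddr = 413 = 0b110011101
Split: l1_idx=6, l2_idx=3, offset=5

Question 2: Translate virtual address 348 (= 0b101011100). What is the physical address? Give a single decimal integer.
vaddr = 348 = 0b101011100
Split: l1_idx=5, l2_idx=3, offset=4
L1[5] = 0
L2[0][3] = 98
paddr = 98 * 8 + 4 = 788

Answer: 788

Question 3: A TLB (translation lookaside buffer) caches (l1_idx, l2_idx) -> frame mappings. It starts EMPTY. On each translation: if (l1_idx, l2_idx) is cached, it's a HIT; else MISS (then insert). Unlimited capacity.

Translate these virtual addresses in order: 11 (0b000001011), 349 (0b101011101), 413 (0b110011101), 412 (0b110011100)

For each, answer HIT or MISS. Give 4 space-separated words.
Answer: MISS MISS MISS HIT

Derivation:
vaddr=11: (0,1) not in TLB -> MISS, insert
vaddr=349: (5,3) not in TLB -> MISS, insert
vaddr=413: (6,3) not in TLB -> MISS, insert
vaddr=412: (6,3) in TLB -> HIT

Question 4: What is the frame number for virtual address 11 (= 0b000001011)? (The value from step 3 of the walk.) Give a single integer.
Answer: 82

Derivation:
vaddr = 11: l1_idx=0, l2_idx=1
L1[0] = 3; L2[3][1] = 82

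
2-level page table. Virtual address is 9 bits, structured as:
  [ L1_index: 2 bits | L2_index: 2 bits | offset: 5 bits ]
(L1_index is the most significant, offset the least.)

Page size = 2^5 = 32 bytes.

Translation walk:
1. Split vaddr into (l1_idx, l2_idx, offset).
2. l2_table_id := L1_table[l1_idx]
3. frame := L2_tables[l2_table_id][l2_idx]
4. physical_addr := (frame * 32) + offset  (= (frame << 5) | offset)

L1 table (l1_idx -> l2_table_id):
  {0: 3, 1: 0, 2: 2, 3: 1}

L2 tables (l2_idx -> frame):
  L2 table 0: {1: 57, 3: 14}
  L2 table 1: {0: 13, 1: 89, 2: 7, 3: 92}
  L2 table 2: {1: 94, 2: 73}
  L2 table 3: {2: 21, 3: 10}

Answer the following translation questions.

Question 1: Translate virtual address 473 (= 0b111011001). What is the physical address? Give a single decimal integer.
vaddr = 473 = 0b111011001
Split: l1_idx=3, l2_idx=2, offset=25
L1[3] = 1
L2[1][2] = 7
paddr = 7 * 32 + 25 = 249

Answer: 249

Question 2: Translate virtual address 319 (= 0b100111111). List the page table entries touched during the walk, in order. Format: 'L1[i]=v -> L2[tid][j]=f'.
vaddr = 319 = 0b100111111
Split: l1_idx=2, l2_idx=1, offset=31

Answer: L1[2]=2 -> L2[2][1]=94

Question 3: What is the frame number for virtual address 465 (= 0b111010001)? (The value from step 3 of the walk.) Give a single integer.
Answer: 7

Derivation:
vaddr = 465: l1_idx=3, l2_idx=2
L1[3] = 1; L2[1][2] = 7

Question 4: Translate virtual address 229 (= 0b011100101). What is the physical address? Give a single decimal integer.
Answer: 453

Derivation:
vaddr = 229 = 0b011100101
Split: l1_idx=1, l2_idx=3, offset=5
L1[1] = 0
L2[0][3] = 14
paddr = 14 * 32 + 5 = 453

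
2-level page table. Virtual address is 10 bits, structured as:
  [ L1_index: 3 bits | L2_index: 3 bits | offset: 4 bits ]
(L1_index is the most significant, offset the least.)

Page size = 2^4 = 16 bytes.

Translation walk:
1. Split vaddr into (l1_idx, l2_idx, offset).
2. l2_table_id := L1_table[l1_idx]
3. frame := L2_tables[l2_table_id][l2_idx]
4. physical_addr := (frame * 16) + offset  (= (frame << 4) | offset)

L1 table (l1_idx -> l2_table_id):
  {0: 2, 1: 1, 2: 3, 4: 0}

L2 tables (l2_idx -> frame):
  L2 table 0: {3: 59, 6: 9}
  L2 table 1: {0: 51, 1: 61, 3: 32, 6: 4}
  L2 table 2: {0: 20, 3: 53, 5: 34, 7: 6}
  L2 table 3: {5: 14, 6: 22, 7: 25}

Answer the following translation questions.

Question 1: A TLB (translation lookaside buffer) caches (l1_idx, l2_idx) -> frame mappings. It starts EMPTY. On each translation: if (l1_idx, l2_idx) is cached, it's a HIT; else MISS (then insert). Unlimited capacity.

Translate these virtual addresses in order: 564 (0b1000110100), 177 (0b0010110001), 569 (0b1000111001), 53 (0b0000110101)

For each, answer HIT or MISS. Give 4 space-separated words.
Answer: MISS MISS HIT MISS

Derivation:
vaddr=564: (4,3) not in TLB -> MISS, insert
vaddr=177: (1,3) not in TLB -> MISS, insert
vaddr=569: (4,3) in TLB -> HIT
vaddr=53: (0,3) not in TLB -> MISS, insert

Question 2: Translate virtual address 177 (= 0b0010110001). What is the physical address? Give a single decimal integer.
Answer: 513

Derivation:
vaddr = 177 = 0b0010110001
Split: l1_idx=1, l2_idx=3, offset=1
L1[1] = 1
L2[1][3] = 32
paddr = 32 * 16 + 1 = 513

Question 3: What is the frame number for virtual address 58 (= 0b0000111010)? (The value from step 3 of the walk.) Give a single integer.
vaddr = 58: l1_idx=0, l2_idx=3
L1[0] = 2; L2[2][3] = 53

Answer: 53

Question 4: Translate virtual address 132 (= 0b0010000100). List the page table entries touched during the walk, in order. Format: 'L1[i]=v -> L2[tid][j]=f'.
vaddr = 132 = 0b0010000100
Split: l1_idx=1, l2_idx=0, offset=4

Answer: L1[1]=1 -> L2[1][0]=51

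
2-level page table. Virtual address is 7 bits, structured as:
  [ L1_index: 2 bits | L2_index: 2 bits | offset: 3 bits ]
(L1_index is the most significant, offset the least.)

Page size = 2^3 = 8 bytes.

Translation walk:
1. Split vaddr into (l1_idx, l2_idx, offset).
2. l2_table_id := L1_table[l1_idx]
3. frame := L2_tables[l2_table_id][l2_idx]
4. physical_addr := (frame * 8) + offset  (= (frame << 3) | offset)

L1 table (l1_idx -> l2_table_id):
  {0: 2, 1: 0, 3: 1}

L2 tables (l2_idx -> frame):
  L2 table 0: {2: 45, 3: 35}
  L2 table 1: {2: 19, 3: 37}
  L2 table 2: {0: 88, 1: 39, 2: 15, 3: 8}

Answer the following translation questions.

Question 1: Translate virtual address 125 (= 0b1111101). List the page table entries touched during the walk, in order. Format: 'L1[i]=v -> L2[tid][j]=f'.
vaddr = 125 = 0b1111101
Split: l1_idx=3, l2_idx=3, offset=5

Answer: L1[3]=1 -> L2[1][3]=37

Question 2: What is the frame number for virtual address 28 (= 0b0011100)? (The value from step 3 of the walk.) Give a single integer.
vaddr = 28: l1_idx=0, l2_idx=3
L1[0] = 2; L2[2][3] = 8

Answer: 8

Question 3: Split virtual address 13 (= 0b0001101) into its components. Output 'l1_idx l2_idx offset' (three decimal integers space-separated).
Answer: 0 1 5

Derivation:
vaddr = 13 = 0b0001101
  top 2 bits -> l1_idx = 0
  next 2 bits -> l2_idx = 1
  bottom 3 bits -> offset = 5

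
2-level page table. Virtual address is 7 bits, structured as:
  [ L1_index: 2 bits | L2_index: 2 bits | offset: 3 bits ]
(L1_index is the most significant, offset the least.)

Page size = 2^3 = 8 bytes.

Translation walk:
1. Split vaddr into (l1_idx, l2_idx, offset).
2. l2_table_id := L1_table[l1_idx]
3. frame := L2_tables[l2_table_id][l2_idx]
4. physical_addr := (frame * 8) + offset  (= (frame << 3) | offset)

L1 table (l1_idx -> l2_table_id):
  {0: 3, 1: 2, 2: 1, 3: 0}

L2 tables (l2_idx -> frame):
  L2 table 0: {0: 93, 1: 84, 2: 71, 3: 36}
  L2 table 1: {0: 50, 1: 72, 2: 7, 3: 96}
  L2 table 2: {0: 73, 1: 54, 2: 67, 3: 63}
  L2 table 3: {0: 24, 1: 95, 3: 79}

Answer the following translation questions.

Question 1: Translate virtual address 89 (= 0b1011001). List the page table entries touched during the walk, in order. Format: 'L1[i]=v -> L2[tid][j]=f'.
Answer: L1[2]=1 -> L2[1][3]=96

Derivation:
vaddr = 89 = 0b1011001
Split: l1_idx=2, l2_idx=3, offset=1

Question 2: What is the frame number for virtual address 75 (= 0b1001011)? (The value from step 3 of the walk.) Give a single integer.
vaddr = 75: l1_idx=2, l2_idx=1
L1[2] = 1; L2[1][1] = 72

Answer: 72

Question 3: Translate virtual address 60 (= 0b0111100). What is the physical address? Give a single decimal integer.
vaddr = 60 = 0b0111100
Split: l1_idx=1, l2_idx=3, offset=4
L1[1] = 2
L2[2][3] = 63
paddr = 63 * 8 + 4 = 508

Answer: 508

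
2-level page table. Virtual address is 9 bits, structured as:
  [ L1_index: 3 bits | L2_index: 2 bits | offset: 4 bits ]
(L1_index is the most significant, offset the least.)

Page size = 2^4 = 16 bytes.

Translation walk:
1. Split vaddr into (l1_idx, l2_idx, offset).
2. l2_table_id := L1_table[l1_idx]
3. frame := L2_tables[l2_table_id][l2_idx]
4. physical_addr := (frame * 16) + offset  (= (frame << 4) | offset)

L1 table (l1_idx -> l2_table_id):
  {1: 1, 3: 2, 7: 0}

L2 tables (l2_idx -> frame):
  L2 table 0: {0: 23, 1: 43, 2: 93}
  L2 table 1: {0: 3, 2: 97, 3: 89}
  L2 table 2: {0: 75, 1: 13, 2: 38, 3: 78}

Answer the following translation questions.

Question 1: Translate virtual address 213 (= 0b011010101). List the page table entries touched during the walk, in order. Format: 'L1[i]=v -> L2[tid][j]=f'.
Answer: L1[3]=2 -> L2[2][1]=13

Derivation:
vaddr = 213 = 0b011010101
Split: l1_idx=3, l2_idx=1, offset=5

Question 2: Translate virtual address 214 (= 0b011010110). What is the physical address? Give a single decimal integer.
vaddr = 214 = 0b011010110
Split: l1_idx=3, l2_idx=1, offset=6
L1[3] = 2
L2[2][1] = 13
paddr = 13 * 16 + 6 = 214

Answer: 214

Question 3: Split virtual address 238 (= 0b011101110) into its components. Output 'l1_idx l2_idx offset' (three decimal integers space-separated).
vaddr = 238 = 0b011101110
  top 3 bits -> l1_idx = 3
  next 2 bits -> l2_idx = 2
  bottom 4 bits -> offset = 14

Answer: 3 2 14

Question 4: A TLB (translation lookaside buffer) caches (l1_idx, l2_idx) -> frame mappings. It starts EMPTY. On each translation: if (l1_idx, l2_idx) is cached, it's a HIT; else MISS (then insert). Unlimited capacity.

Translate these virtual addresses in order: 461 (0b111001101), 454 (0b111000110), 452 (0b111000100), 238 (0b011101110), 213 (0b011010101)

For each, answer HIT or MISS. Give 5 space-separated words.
vaddr=461: (7,0) not in TLB -> MISS, insert
vaddr=454: (7,0) in TLB -> HIT
vaddr=452: (7,0) in TLB -> HIT
vaddr=238: (3,2) not in TLB -> MISS, insert
vaddr=213: (3,1) not in TLB -> MISS, insert

Answer: MISS HIT HIT MISS MISS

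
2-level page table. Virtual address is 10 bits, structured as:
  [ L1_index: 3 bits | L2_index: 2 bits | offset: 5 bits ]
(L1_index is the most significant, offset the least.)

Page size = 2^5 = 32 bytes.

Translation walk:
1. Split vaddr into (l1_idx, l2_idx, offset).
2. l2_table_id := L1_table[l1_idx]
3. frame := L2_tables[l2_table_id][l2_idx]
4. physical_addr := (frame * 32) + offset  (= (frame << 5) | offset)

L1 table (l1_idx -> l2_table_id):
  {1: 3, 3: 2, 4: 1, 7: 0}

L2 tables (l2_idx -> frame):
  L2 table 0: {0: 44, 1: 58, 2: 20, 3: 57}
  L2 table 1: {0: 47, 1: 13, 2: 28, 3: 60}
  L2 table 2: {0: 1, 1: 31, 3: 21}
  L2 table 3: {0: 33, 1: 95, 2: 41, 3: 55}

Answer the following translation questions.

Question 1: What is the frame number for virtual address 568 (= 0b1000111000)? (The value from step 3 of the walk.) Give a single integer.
vaddr = 568: l1_idx=4, l2_idx=1
L1[4] = 1; L2[1][1] = 13

Answer: 13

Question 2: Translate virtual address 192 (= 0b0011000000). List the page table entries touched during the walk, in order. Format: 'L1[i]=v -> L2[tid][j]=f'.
vaddr = 192 = 0b0011000000
Split: l1_idx=1, l2_idx=2, offset=0

Answer: L1[1]=3 -> L2[3][2]=41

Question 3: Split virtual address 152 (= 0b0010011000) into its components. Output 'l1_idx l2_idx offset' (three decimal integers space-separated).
vaddr = 152 = 0b0010011000
  top 3 bits -> l1_idx = 1
  next 2 bits -> l2_idx = 0
  bottom 5 bits -> offset = 24

Answer: 1 0 24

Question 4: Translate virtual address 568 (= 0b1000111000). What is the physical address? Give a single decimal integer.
vaddr = 568 = 0b1000111000
Split: l1_idx=4, l2_idx=1, offset=24
L1[4] = 1
L2[1][1] = 13
paddr = 13 * 32 + 24 = 440

Answer: 440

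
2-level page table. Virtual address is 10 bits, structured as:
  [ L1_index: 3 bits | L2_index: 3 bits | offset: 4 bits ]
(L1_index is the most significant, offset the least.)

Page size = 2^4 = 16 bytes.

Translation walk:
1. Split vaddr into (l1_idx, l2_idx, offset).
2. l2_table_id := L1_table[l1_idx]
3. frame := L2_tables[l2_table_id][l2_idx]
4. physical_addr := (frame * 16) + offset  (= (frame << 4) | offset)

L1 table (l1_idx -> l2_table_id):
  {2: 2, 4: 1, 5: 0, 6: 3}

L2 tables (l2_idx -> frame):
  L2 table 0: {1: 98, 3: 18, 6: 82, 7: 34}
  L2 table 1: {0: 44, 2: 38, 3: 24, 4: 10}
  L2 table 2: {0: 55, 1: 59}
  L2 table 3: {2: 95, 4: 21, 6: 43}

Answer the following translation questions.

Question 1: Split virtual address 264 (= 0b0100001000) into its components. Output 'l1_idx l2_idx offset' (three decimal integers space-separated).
vaddr = 264 = 0b0100001000
  top 3 bits -> l1_idx = 2
  next 3 bits -> l2_idx = 0
  bottom 4 bits -> offset = 8

Answer: 2 0 8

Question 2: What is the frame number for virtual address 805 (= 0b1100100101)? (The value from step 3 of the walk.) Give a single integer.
vaddr = 805: l1_idx=6, l2_idx=2
L1[6] = 3; L2[3][2] = 95

Answer: 95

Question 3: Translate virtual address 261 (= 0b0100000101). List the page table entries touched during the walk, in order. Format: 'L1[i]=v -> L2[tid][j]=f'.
Answer: L1[2]=2 -> L2[2][0]=55

Derivation:
vaddr = 261 = 0b0100000101
Split: l1_idx=2, l2_idx=0, offset=5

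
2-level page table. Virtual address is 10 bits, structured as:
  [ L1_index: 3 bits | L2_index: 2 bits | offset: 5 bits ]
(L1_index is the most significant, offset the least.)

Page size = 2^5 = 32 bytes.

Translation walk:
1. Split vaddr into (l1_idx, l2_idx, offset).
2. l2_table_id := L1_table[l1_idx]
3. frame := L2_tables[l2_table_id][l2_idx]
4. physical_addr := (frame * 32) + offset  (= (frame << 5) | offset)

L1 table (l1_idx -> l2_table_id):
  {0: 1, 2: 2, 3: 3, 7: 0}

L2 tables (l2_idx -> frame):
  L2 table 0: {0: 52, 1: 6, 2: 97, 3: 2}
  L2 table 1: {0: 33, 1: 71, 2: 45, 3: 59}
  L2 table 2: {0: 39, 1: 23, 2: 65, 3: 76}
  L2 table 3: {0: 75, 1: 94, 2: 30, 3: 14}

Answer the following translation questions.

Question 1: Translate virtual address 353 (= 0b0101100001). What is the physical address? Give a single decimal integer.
vaddr = 353 = 0b0101100001
Split: l1_idx=2, l2_idx=3, offset=1
L1[2] = 2
L2[2][3] = 76
paddr = 76 * 32 + 1 = 2433

Answer: 2433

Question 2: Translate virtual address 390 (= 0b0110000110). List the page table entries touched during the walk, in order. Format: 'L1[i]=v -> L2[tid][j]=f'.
vaddr = 390 = 0b0110000110
Split: l1_idx=3, l2_idx=0, offset=6

Answer: L1[3]=3 -> L2[3][0]=75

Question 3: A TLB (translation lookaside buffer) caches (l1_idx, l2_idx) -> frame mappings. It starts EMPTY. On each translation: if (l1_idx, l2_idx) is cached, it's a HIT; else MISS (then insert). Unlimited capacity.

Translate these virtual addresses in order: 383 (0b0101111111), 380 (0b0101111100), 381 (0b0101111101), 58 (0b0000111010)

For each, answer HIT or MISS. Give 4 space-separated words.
Answer: MISS HIT HIT MISS

Derivation:
vaddr=383: (2,3) not in TLB -> MISS, insert
vaddr=380: (2,3) in TLB -> HIT
vaddr=381: (2,3) in TLB -> HIT
vaddr=58: (0,1) not in TLB -> MISS, insert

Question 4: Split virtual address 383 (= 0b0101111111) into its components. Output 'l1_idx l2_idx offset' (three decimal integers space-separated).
vaddr = 383 = 0b0101111111
  top 3 bits -> l1_idx = 2
  next 2 bits -> l2_idx = 3
  bottom 5 bits -> offset = 31

Answer: 2 3 31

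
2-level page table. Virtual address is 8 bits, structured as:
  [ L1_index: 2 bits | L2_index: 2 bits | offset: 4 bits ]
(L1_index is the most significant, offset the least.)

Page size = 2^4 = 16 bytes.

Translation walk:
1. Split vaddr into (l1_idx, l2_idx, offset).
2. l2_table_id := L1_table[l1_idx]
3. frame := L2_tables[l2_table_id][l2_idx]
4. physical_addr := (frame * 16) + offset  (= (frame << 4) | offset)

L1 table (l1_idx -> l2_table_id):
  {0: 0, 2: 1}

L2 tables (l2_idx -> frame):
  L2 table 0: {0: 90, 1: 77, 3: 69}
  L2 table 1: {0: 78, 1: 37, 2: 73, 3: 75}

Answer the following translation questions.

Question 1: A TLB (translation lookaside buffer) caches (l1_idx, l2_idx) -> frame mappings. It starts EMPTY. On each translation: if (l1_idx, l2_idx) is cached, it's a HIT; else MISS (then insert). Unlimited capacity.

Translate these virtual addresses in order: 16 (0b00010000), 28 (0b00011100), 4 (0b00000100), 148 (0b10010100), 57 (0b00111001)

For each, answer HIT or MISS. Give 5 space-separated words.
vaddr=16: (0,1) not in TLB -> MISS, insert
vaddr=28: (0,1) in TLB -> HIT
vaddr=4: (0,0) not in TLB -> MISS, insert
vaddr=148: (2,1) not in TLB -> MISS, insert
vaddr=57: (0,3) not in TLB -> MISS, insert

Answer: MISS HIT MISS MISS MISS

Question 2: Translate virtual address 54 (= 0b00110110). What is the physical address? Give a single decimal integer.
Answer: 1110

Derivation:
vaddr = 54 = 0b00110110
Split: l1_idx=0, l2_idx=3, offset=6
L1[0] = 0
L2[0][3] = 69
paddr = 69 * 16 + 6 = 1110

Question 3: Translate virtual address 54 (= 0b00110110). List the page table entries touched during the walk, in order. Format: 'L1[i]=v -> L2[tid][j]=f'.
vaddr = 54 = 0b00110110
Split: l1_idx=0, l2_idx=3, offset=6

Answer: L1[0]=0 -> L2[0][3]=69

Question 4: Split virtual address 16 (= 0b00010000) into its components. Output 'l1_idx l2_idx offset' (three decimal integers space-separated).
vaddr = 16 = 0b00010000
  top 2 bits -> l1_idx = 0
  next 2 bits -> l2_idx = 1
  bottom 4 bits -> offset = 0

Answer: 0 1 0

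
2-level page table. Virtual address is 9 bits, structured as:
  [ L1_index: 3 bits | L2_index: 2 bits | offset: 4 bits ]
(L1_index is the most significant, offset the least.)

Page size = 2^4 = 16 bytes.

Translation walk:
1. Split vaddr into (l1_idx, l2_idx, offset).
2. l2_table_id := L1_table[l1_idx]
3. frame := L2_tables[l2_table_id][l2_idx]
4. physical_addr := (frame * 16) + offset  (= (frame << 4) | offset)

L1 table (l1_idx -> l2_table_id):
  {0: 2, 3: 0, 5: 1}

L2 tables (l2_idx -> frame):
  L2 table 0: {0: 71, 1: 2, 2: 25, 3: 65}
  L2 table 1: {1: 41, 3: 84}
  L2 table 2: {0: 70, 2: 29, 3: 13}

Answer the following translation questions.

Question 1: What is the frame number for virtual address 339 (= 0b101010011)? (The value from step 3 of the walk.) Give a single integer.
Answer: 41

Derivation:
vaddr = 339: l1_idx=5, l2_idx=1
L1[5] = 1; L2[1][1] = 41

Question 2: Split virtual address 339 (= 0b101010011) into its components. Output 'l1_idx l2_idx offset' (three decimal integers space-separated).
vaddr = 339 = 0b101010011
  top 3 bits -> l1_idx = 5
  next 2 bits -> l2_idx = 1
  bottom 4 bits -> offset = 3

Answer: 5 1 3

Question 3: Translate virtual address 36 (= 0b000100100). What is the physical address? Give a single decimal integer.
vaddr = 36 = 0b000100100
Split: l1_idx=0, l2_idx=2, offset=4
L1[0] = 2
L2[2][2] = 29
paddr = 29 * 16 + 4 = 468

Answer: 468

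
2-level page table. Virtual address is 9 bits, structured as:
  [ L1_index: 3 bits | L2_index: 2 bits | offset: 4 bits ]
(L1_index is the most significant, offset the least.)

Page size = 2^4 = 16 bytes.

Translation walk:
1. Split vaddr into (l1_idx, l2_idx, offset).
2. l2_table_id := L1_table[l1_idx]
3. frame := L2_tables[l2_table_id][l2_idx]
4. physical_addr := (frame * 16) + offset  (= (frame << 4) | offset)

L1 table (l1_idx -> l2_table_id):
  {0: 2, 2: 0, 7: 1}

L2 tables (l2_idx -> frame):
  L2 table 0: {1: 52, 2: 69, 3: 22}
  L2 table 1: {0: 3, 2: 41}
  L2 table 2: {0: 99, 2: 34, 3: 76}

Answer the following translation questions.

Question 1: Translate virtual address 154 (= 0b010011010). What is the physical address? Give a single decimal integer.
Answer: 842

Derivation:
vaddr = 154 = 0b010011010
Split: l1_idx=2, l2_idx=1, offset=10
L1[2] = 0
L2[0][1] = 52
paddr = 52 * 16 + 10 = 842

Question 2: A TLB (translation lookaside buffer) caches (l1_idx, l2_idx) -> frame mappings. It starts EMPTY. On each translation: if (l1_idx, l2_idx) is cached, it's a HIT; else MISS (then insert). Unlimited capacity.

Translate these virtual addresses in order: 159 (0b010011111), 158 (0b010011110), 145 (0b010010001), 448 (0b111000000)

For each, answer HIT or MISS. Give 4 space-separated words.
vaddr=159: (2,1) not in TLB -> MISS, insert
vaddr=158: (2,1) in TLB -> HIT
vaddr=145: (2,1) in TLB -> HIT
vaddr=448: (7,0) not in TLB -> MISS, insert

Answer: MISS HIT HIT MISS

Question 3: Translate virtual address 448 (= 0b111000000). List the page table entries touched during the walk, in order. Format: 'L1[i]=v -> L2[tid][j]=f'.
vaddr = 448 = 0b111000000
Split: l1_idx=7, l2_idx=0, offset=0

Answer: L1[7]=1 -> L2[1][0]=3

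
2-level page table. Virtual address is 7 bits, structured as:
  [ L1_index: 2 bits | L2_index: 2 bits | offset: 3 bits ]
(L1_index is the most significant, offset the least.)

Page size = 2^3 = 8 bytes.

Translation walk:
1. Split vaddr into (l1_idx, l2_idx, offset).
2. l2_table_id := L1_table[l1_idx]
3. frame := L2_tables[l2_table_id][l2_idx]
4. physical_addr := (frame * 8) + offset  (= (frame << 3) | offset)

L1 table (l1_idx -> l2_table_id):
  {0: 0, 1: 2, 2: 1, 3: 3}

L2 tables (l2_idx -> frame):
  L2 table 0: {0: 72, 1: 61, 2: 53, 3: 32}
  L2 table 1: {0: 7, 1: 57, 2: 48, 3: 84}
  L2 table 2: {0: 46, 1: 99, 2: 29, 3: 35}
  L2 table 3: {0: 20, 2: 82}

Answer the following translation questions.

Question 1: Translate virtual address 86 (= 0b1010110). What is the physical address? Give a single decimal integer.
vaddr = 86 = 0b1010110
Split: l1_idx=2, l2_idx=2, offset=6
L1[2] = 1
L2[1][2] = 48
paddr = 48 * 8 + 6 = 390

Answer: 390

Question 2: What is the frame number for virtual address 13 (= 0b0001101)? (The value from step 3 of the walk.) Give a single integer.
Answer: 61

Derivation:
vaddr = 13: l1_idx=0, l2_idx=1
L1[0] = 0; L2[0][1] = 61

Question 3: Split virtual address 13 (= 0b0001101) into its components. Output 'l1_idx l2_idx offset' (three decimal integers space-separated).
vaddr = 13 = 0b0001101
  top 2 bits -> l1_idx = 0
  next 2 bits -> l2_idx = 1
  bottom 3 bits -> offset = 5

Answer: 0 1 5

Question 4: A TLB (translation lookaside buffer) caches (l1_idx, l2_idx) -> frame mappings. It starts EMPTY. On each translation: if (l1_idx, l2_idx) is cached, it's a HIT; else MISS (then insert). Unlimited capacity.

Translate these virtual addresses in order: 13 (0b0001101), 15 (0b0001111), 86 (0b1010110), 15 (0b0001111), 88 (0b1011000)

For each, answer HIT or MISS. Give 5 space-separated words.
Answer: MISS HIT MISS HIT MISS

Derivation:
vaddr=13: (0,1) not in TLB -> MISS, insert
vaddr=15: (0,1) in TLB -> HIT
vaddr=86: (2,2) not in TLB -> MISS, insert
vaddr=15: (0,1) in TLB -> HIT
vaddr=88: (2,3) not in TLB -> MISS, insert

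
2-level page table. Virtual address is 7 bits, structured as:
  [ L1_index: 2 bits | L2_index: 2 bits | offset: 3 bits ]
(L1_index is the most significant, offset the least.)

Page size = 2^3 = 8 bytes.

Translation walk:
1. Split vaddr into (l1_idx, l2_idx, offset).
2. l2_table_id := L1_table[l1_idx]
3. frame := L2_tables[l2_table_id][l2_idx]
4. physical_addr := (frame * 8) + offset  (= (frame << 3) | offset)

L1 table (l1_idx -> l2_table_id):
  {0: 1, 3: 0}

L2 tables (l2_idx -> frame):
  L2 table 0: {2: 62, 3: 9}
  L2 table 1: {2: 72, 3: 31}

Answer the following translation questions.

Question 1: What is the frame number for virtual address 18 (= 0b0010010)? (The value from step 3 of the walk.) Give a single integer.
vaddr = 18: l1_idx=0, l2_idx=2
L1[0] = 1; L2[1][2] = 72

Answer: 72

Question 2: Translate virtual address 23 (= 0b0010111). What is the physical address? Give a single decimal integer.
vaddr = 23 = 0b0010111
Split: l1_idx=0, l2_idx=2, offset=7
L1[0] = 1
L2[1][2] = 72
paddr = 72 * 8 + 7 = 583

Answer: 583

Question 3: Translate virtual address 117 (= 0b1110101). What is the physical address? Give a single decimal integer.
vaddr = 117 = 0b1110101
Split: l1_idx=3, l2_idx=2, offset=5
L1[3] = 0
L2[0][2] = 62
paddr = 62 * 8 + 5 = 501

Answer: 501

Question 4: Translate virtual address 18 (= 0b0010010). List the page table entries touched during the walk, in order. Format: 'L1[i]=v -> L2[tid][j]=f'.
Answer: L1[0]=1 -> L2[1][2]=72

Derivation:
vaddr = 18 = 0b0010010
Split: l1_idx=0, l2_idx=2, offset=2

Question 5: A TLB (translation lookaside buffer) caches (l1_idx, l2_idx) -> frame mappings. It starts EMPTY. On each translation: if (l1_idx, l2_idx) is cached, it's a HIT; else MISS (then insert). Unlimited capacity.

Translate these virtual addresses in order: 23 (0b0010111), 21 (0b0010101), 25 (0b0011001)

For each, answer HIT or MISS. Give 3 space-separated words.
Answer: MISS HIT MISS

Derivation:
vaddr=23: (0,2) not in TLB -> MISS, insert
vaddr=21: (0,2) in TLB -> HIT
vaddr=25: (0,3) not in TLB -> MISS, insert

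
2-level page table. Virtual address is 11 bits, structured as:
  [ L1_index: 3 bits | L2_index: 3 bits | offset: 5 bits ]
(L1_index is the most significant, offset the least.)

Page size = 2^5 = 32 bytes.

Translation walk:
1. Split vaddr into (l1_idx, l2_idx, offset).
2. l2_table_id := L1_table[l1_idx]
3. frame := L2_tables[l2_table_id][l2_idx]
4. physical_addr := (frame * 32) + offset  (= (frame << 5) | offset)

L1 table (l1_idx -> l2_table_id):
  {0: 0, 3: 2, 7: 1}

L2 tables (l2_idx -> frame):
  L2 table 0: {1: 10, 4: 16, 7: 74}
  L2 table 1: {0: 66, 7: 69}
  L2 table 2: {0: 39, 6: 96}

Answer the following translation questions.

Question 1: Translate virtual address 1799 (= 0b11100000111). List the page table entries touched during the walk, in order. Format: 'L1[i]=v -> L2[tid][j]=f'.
vaddr = 1799 = 0b11100000111
Split: l1_idx=7, l2_idx=0, offset=7

Answer: L1[7]=1 -> L2[1][0]=66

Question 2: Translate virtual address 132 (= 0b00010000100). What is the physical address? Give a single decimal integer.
Answer: 516

Derivation:
vaddr = 132 = 0b00010000100
Split: l1_idx=0, l2_idx=4, offset=4
L1[0] = 0
L2[0][4] = 16
paddr = 16 * 32 + 4 = 516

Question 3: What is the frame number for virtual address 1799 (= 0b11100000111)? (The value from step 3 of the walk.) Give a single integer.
Answer: 66

Derivation:
vaddr = 1799: l1_idx=7, l2_idx=0
L1[7] = 1; L2[1][0] = 66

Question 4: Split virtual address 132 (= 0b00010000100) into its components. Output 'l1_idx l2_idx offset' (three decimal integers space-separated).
vaddr = 132 = 0b00010000100
  top 3 bits -> l1_idx = 0
  next 3 bits -> l2_idx = 4
  bottom 5 bits -> offset = 4

Answer: 0 4 4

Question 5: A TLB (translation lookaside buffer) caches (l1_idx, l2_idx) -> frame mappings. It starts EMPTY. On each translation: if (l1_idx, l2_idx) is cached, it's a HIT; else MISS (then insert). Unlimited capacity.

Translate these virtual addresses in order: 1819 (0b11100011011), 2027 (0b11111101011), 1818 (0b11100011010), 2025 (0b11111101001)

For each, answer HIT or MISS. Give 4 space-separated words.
Answer: MISS MISS HIT HIT

Derivation:
vaddr=1819: (7,0) not in TLB -> MISS, insert
vaddr=2027: (7,7) not in TLB -> MISS, insert
vaddr=1818: (7,0) in TLB -> HIT
vaddr=2025: (7,7) in TLB -> HIT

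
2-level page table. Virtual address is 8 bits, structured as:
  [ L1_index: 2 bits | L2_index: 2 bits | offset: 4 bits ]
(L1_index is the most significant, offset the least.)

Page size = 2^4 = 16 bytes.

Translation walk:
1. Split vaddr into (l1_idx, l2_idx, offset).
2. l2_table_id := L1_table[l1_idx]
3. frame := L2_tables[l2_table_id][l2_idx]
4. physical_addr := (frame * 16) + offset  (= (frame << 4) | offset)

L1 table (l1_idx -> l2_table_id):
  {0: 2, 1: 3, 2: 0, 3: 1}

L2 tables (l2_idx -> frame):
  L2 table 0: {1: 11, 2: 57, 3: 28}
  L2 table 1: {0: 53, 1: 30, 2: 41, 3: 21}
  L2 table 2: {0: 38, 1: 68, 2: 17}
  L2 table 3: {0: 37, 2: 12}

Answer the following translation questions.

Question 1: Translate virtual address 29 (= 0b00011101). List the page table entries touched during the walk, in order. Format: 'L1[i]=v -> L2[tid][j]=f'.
Answer: L1[0]=2 -> L2[2][1]=68

Derivation:
vaddr = 29 = 0b00011101
Split: l1_idx=0, l2_idx=1, offset=13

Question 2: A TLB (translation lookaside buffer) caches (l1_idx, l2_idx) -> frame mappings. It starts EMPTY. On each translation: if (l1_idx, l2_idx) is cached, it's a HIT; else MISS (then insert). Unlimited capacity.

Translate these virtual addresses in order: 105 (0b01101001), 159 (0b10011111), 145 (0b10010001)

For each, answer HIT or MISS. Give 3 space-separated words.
Answer: MISS MISS HIT

Derivation:
vaddr=105: (1,2) not in TLB -> MISS, insert
vaddr=159: (2,1) not in TLB -> MISS, insert
vaddr=145: (2,1) in TLB -> HIT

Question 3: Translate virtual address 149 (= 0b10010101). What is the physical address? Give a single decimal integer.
Answer: 181

Derivation:
vaddr = 149 = 0b10010101
Split: l1_idx=2, l2_idx=1, offset=5
L1[2] = 0
L2[0][1] = 11
paddr = 11 * 16 + 5 = 181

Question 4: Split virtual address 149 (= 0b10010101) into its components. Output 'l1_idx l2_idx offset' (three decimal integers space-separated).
Answer: 2 1 5

Derivation:
vaddr = 149 = 0b10010101
  top 2 bits -> l1_idx = 2
  next 2 bits -> l2_idx = 1
  bottom 4 bits -> offset = 5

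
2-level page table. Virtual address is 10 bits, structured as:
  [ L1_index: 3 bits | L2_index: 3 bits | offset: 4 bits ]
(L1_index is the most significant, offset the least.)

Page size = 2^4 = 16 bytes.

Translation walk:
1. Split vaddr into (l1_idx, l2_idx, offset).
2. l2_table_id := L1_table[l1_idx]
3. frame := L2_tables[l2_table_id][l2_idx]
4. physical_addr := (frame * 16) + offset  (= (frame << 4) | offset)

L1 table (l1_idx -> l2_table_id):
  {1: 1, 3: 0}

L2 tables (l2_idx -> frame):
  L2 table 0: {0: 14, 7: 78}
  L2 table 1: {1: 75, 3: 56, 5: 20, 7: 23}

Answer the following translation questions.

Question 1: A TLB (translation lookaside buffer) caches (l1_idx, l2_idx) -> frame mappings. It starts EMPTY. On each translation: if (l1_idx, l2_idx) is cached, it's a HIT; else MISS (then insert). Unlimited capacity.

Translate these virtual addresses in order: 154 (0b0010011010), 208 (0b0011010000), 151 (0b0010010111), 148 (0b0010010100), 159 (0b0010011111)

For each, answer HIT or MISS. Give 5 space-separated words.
Answer: MISS MISS HIT HIT HIT

Derivation:
vaddr=154: (1,1) not in TLB -> MISS, insert
vaddr=208: (1,5) not in TLB -> MISS, insert
vaddr=151: (1,1) in TLB -> HIT
vaddr=148: (1,1) in TLB -> HIT
vaddr=159: (1,1) in TLB -> HIT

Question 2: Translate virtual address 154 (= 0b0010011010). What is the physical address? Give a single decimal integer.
vaddr = 154 = 0b0010011010
Split: l1_idx=1, l2_idx=1, offset=10
L1[1] = 1
L2[1][1] = 75
paddr = 75 * 16 + 10 = 1210

Answer: 1210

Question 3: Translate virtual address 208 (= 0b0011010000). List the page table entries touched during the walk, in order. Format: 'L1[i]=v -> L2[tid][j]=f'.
Answer: L1[1]=1 -> L2[1][5]=20

Derivation:
vaddr = 208 = 0b0011010000
Split: l1_idx=1, l2_idx=5, offset=0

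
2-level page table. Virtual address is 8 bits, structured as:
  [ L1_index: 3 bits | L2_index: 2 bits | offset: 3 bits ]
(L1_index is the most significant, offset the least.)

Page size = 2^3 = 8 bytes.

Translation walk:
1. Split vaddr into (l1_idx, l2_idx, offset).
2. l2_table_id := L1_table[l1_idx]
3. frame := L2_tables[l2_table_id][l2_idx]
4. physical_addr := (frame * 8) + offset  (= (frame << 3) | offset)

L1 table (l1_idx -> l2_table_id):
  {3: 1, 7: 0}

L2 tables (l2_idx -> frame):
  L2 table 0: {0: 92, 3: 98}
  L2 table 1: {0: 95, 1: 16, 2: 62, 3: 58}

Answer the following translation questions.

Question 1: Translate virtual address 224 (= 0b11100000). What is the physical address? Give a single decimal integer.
vaddr = 224 = 0b11100000
Split: l1_idx=7, l2_idx=0, offset=0
L1[7] = 0
L2[0][0] = 92
paddr = 92 * 8 + 0 = 736

Answer: 736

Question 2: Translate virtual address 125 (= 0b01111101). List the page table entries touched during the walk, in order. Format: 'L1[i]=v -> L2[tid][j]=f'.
Answer: L1[3]=1 -> L2[1][3]=58

Derivation:
vaddr = 125 = 0b01111101
Split: l1_idx=3, l2_idx=3, offset=5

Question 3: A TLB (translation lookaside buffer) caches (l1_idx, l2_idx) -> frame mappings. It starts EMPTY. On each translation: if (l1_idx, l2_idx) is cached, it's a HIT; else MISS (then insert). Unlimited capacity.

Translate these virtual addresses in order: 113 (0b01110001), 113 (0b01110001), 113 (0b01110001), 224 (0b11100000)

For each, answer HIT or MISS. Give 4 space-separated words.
vaddr=113: (3,2) not in TLB -> MISS, insert
vaddr=113: (3,2) in TLB -> HIT
vaddr=113: (3,2) in TLB -> HIT
vaddr=224: (7,0) not in TLB -> MISS, insert

Answer: MISS HIT HIT MISS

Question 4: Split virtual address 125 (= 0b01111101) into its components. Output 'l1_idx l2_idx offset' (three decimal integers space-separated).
vaddr = 125 = 0b01111101
  top 3 bits -> l1_idx = 3
  next 2 bits -> l2_idx = 3
  bottom 3 bits -> offset = 5

Answer: 3 3 5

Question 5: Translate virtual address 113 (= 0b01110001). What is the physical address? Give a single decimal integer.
Answer: 497

Derivation:
vaddr = 113 = 0b01110001
Split: l1_idx=3, l2_idx=2, offset=1
L1[3] = 1
L2[1][2] = 62
paddr = 62 * 8 + 1 = 497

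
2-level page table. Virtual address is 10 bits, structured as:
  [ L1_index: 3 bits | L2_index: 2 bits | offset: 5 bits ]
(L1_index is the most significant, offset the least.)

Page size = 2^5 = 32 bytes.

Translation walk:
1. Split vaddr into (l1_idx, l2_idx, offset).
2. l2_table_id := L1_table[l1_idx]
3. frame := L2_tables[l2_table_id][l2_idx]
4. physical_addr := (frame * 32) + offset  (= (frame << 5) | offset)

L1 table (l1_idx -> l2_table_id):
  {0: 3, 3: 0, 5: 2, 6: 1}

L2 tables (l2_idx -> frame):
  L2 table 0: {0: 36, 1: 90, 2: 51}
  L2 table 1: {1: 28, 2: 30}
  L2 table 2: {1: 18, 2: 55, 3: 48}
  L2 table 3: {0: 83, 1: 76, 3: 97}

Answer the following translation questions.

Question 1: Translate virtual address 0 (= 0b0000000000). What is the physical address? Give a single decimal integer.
vaddr = 0 = 0b0000000000
Split: l1_idx=0, l2_idx=0, offset=0
L1[0] = 3
L2[3][0] = 83
paddr = 83 * 32 + 0 = 2656

Answer: 2656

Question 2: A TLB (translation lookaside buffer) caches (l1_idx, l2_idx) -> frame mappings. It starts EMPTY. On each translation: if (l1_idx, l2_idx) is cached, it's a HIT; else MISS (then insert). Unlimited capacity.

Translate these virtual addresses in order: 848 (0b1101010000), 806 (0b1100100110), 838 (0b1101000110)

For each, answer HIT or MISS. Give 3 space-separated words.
vaddr=848: (6,2) not in TLB -> MISS, insert
vaddr=806: (6,1) not in TLB -> MISS, insert
vaddr=838: (6,2) in TLB -> HIT

Answer: MISS MISS HIT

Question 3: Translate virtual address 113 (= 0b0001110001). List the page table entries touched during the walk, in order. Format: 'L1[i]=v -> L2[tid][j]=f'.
Answer: L1[0]=3 -> L2[3][3]=97

Derivation:
vaddr = 113 = 0b0001110001
Split: l1_idx=0, l2_idx=3, offset=17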